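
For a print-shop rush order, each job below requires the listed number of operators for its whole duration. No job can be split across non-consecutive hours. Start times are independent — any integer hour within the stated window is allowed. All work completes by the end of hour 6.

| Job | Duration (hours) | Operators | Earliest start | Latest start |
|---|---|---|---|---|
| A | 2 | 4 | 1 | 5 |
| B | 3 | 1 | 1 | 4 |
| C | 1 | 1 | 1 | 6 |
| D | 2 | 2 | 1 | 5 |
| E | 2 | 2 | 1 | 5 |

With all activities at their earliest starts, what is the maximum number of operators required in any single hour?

10

Early-start schedule: A@1, B@1, C@1, D@1, E@1.
Load per hour: hour 1: 10, hour 2: 9, hour 3: 1, hour 4: 0, hour 5: 0, hour 6: 0.
Peak is 10.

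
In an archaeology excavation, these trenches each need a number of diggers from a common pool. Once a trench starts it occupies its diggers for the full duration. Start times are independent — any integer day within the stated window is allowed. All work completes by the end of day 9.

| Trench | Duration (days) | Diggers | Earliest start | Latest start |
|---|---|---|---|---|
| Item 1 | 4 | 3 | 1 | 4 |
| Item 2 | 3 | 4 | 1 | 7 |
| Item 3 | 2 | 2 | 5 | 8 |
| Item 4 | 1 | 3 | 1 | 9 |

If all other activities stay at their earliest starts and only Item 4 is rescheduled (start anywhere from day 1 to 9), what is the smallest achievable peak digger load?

Item 4@1: d1:10  d2:7  d3:7  d4:3  d5:2  d6:2  d7:0  d8:0  d9:0 → peak 10
Item 4@2: d1:7  d2:10  d3:7  d4:3  d5:2  d6:2  d7:0  d8:0  d9:0 → peak 10
Item 4@3: d1:7  d2:7  d3:10  d4:3  d5:2  d6:2  d7:0  d8:0  d9:0 → peak 10
Item 4@4: d1:7  d2:7  d3:7  d4:6  d5:2  d6:2  d7:0  d8:0  d9:0 → peak 7
Item 4@5: d1:7  d2:7  d3:7  d4:3  d5:5  d6:2  d7:0  d8:0  d9:0 → peak 7
Item 4@6: d1:7  d2:7  d3:7  d4:3  d5:2  d6:5  d7:0  d8:0  d9:0 → peak 7
Item 4@7: d1:7  d2:7  d3:7  d4:3  d5:2  d6:2  d7:3  d8:0  d9:0 → peak 7
Item 4@8: d1:7  d2:7  d3:7  d4:3  d5:2  d6:2  d7:0  d8:3  d9:0 → peak 7
Item 4@9: d1:7  d2:7  d3:7  d4:3  d5:2  d6:2  d7:0  d8:0  d9:3 → peak 7
Best is Item 4@4, peak 7.

7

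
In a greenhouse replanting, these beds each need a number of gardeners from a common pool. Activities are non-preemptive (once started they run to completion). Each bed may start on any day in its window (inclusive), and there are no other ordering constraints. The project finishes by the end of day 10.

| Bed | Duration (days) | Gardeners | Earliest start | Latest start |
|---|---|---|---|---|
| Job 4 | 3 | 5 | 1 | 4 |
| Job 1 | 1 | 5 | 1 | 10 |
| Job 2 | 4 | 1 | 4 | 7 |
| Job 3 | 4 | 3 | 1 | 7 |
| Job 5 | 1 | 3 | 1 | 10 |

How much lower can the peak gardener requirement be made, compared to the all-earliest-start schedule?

11

Early-start peak: d1:16  d2:8  d3:8  d4:4  d5:1  d6:1  d7:1  d8:0  d9:0  d10:0 ⇒ 16.
Leveled (Job 4@1, Job 1@4, Job 2@5, Job 3@5, Job 5@9): d1:5  d2:5  d3:5  d4:5  d5:4  d6:4  d7:4  d8:4  d9:3  d10:0 ⇒ 5.
Reduction 16 − 5 = 11.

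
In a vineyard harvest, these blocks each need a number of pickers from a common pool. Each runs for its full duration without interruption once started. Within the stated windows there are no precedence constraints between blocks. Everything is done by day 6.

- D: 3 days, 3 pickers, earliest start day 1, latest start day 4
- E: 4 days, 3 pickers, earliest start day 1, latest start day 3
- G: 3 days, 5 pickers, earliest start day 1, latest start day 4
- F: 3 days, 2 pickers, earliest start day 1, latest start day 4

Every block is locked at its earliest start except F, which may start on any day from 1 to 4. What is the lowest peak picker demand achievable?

F@1: d1:13  d2:13  d3:13  d4:3  d5:0  d6:0 → peak 13
F@2: d1:11  d2:13  d3:13  d4:5  d5:0  d6:0 → peak 13
F@3: d1:11  d2:11  d3:13  d4:5  d5:2  d6:0 → peak 13
F@4: d1:11  d2:11  d3:11  d4:5  d5:2  d6:2 → peak 11
Best is F@4, peak 11.

11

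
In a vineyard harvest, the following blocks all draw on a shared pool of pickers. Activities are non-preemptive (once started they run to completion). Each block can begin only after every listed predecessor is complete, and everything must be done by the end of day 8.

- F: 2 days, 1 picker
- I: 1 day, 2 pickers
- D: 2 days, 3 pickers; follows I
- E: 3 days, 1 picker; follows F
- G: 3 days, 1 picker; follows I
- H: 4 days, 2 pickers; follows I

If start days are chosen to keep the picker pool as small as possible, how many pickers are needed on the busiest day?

4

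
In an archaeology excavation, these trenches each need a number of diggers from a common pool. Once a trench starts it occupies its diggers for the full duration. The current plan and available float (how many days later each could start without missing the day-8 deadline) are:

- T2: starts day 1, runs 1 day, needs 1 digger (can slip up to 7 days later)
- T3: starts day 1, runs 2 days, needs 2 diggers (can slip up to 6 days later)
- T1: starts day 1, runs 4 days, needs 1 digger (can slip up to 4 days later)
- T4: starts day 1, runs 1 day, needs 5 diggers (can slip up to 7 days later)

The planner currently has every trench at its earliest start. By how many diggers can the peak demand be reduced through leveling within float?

4

Early-start peak: d1:9  d2:3  d3:1  d4:1  d5:0  d6:0  d7:0  d8:0 ⇒ 9.
Leveled (T2@1, T3@1, T1@1, T4@5): d1:4  d2:3  d3:1  d4:1  d5:5  d6:0  d7:0  d8:0 ⇒ 5.
Reduction 9 − 5 = 4.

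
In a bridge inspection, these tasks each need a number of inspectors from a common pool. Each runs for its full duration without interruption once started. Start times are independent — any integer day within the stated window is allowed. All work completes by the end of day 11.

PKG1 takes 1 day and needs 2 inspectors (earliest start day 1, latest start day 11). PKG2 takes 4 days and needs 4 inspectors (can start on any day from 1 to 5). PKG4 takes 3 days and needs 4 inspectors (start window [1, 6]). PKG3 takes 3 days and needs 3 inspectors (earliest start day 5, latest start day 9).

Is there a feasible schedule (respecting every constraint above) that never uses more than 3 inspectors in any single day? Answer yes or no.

no

Total inspector-days = 39; over 11 days the average is 39/11 > 3, so some day must exceed 3.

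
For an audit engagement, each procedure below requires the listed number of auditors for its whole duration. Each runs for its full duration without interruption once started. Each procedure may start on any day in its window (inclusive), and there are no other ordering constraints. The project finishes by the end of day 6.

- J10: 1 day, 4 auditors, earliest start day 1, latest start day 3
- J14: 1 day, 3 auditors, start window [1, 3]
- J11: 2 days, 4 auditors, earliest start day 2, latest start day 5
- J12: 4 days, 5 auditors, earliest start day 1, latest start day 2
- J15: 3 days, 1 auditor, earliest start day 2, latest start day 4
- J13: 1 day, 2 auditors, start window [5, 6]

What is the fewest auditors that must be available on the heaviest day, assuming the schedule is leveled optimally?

9

Early-start (J10@1, J14@1, J11@2, J12@1, J15@2, J13@5) gives peak 12: d1:12  d2:10  d3:10  d4:6  d5:2  d6:0.
Shift J12→2, J15→4.
Schedule J10@1, J14@1, J11@2, J12@2, J15@4, J13@5: d1:7  d2:9  d3:9  d4:6  d5:8  d6:1 — peak 9.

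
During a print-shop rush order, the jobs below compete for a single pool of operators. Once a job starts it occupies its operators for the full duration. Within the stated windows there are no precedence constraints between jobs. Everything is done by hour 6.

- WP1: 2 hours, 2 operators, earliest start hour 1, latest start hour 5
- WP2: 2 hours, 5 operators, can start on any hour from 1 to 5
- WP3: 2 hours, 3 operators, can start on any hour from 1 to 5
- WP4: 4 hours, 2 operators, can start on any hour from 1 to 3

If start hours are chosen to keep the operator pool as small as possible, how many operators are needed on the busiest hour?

Early-start (WP1@1, WP2@1, WP3@1, WP4@1) gives peak 12: h1:12  h2:12  h3:2  h4:2  h5:0  h6:0.
Shift WP2→5, WP3→3.
Schedule WP1@1, WP2@5, WP3@3, WP4@1: h1:4  h2:4  h3:5  h4:5  h5:5  h6:5 — peak 5.
Total operator-hours = 28 over 6 hours ⇒ peak ≥ ⌈28/6⌉ = 5, so 5 is optimal.

5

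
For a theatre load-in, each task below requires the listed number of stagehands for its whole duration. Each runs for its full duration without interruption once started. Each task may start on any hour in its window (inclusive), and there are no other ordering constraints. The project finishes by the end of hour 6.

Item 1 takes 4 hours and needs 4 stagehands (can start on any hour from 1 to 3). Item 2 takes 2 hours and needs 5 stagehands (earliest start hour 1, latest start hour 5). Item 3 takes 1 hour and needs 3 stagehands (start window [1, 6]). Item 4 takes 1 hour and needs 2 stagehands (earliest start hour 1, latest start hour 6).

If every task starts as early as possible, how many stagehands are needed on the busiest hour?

Early-start schedule: Item 1@1, Item 2@1, Item 3@1, Item 4@1.
Load per hour: hour 1: 14, hour 2: 9, hour 3: 4, hour 4: 4, hour 5: 0, hour 6: 0.
Peak is 14.

14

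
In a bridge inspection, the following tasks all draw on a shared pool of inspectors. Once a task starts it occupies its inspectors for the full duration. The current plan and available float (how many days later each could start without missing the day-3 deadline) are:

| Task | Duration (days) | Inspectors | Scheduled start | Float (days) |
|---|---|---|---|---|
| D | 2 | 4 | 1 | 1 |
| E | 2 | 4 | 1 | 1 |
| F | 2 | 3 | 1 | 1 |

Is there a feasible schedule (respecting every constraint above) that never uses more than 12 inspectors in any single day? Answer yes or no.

Schedule D@1, E@1, F@1: d1:11  d2:11  d3:0 — peak 11 ≤ 12.

yes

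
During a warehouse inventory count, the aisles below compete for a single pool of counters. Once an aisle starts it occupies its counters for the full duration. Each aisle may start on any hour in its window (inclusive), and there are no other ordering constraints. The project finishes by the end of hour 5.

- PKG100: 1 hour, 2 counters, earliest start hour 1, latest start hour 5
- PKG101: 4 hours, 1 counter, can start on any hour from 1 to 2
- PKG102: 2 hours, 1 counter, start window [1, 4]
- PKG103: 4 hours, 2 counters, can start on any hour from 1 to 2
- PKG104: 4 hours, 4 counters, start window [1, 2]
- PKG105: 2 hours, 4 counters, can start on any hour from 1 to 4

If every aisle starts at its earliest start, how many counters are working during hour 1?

At early start, hour 1 has: PKG100, PKG101, PKG102, PKG103, PKG104, PKG105.
Demand: 2 + 1 + 1 + 2 + 4 + 4 = 14.

14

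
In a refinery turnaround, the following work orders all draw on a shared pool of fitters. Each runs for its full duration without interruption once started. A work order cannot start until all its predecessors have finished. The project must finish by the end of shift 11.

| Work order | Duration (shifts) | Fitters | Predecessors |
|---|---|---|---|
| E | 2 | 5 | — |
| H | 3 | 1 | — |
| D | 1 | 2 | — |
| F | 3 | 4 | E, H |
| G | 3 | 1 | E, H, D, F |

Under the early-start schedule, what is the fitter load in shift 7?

1

At early start, shift 7 has: G.
Demand: 1 = 1.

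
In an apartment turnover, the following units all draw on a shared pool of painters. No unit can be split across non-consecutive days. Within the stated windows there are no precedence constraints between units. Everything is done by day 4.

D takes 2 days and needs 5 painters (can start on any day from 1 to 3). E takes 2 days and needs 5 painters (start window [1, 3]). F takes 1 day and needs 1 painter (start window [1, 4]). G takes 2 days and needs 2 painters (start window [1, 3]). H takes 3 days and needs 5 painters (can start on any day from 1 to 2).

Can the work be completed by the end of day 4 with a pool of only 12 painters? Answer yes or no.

Schedule D@1, E@3, F@1, G@1, H@2: d1:8  d2:12  d3:10  d4:10 — peak 12 ≤ 12.

yes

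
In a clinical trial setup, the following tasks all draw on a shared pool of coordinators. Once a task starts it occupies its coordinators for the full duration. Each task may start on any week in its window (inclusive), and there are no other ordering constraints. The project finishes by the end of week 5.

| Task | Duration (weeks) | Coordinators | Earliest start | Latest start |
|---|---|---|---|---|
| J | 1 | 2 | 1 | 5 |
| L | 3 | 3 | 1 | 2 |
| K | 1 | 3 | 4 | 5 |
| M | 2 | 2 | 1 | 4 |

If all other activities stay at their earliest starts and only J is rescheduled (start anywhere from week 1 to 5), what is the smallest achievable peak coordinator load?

J@1: w1:7  w2:5  w3:3  w4:3  w5:0 → peak 7
J@2: w1:5  w2:7  w3:3  w4:3  w5:0 → peak 7
J@3: w1:5  w2:5  w3:5  w4:3  w5:0 → peak 5
J@4: w1:5  w2:5  w3:3  w4:5  w5:0 → peak 5
J@5: w1:5  w2:5  w3:3  w4:3  w5:2 → peak 5
Best is J@3, peak 5.

5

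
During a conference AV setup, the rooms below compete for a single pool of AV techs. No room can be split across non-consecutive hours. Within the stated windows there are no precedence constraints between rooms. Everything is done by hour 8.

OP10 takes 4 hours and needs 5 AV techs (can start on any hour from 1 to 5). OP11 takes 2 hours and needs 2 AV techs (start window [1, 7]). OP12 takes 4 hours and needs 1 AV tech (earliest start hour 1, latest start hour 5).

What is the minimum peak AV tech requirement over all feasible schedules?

Early-start (OP10@1, OP11@1, OP12@1) gives peak 8: h1:8  h2:8  h3:6  h4:6  h5:0  h6:0  h7:0  h8:0.
Shift OP11→5, OP12→5.
Schedule OP10@1, OP11@5, OP12@5: h1:5  h2:5  h3:5  h4:5  h5:3  h6:3  h7:1  h8:1 — peak 5.

5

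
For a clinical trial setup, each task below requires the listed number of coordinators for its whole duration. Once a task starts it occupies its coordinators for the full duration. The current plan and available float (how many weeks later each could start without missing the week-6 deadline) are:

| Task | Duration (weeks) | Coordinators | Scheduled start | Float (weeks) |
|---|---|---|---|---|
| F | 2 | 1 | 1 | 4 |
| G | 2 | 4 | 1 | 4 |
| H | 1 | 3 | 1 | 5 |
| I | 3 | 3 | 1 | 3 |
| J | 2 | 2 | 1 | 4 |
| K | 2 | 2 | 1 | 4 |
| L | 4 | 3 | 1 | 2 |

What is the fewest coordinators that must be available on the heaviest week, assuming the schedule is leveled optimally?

Early-start (F@1, G@1, H@1, I@1, J@1, K@1, L@1) gives peak 18: w1:18  w2:15  w3:6  w4:3  w5:0  w6:0.
Shift F→3, I→2, J→5, K→5, L→3.
Schedule F@3, G@1, H@1, I@2, J@5, K@5, L@3: w1:7  w2:7  w3:7  w4:7  w5:7  w6:7 — peak 7.
Total coordinator-weeks = 42 over 6 weeks ⇒ peak ≥ ⌈42/6⌉ = 7, so 7 is optimal.

7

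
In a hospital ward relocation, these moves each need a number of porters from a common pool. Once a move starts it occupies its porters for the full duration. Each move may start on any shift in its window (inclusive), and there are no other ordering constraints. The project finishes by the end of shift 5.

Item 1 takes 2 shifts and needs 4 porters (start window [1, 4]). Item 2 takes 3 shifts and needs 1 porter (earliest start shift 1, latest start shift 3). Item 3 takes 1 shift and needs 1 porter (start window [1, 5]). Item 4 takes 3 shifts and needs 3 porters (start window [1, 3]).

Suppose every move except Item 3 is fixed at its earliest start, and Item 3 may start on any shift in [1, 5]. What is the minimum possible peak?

8

Item 3@1: s1:9  s2:8  s3:4  s4:0  s5:0 → peak 9
Item 3@2: s1:8  s2:9  s3:4  s4:0  s5:0 → peak 9
Item 3@3: s1:8  s2:8  s3:5  s4:0  s5:0 → peak 8
Item 3@4: s1:8  s2:8  s3:4  s4:1  s5:0 → peak 8
Item 3@5: s1:8  s2:8  s3:4  s4:0  s5:1 → peak 8
Best is Item 3@3, peak 8.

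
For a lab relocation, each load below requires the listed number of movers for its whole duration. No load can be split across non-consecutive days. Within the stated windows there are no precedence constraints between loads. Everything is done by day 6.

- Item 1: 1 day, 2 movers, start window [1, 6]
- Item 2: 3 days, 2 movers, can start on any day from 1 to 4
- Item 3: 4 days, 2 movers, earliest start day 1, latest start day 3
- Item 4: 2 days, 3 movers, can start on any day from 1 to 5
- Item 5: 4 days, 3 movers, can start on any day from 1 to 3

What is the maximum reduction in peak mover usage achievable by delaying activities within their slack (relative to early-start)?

5

Early-start peak: d1:12  d2:10  d3:7  d4:5  d5:0  d6:0 ⇒ 12.
Leveled (Item 1@1, Item 2@1, Item 3@1, Item 4@5, Item 5@2): d1:6  d2:7  d3:7  d4:5  d5:6  d6:3 ⇒ 7.
Reduction 12 − 7 = 5.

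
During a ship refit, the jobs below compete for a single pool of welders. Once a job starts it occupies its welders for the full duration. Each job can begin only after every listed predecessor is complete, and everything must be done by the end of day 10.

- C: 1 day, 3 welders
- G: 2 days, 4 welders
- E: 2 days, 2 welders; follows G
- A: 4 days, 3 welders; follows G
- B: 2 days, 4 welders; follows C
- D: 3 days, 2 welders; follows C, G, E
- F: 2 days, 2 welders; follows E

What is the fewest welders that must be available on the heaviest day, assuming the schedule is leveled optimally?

Early-start (C@1, G@1, E@3, A@3, B@2, D@5, F@5) gives peak 9: d1:7  d2:8  d3:9  d4:5  d5:7  d6:7  d7:2  d8:0  d9:0  d10:0.
Shift G→2, E→4, A→4, B→8, D→6, F→9.
Schedule C@1, G@2, E@4, A@4, B@8, D@6, F@9: d1:3  d2:4  d3:4  d4:5  d5:5  d6:5  d7:5  d8:6  d9:6  d10:2 — peak 6.

6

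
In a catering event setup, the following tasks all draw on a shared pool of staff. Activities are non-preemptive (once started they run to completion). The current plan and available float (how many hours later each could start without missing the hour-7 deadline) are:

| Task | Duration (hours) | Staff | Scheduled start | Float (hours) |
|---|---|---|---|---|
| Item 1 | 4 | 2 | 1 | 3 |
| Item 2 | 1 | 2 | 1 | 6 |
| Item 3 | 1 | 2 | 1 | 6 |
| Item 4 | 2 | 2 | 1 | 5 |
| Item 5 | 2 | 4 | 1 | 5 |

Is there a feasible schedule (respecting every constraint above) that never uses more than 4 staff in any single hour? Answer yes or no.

Schedule Item 1@1, Item 2@1, Item 3@2, Item 4@3, Item 5@5: h1:4  h2:4  h3:4  h4:4  h5:4  h6:4  h7:0 — peak 4 ≤ 4.

yes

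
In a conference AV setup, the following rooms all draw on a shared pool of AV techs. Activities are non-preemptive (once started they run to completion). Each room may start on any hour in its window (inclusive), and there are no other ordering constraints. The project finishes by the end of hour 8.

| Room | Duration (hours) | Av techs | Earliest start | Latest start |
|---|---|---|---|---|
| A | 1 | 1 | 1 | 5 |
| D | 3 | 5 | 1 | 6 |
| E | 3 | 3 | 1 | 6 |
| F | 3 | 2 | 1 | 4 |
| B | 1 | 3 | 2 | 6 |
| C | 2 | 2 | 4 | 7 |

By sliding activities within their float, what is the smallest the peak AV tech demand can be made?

5

Early-start (A@1, D@1, E@1, F@1, B@2, C@4) gives peak 13: h1:11  h2:13  h3:10  h4:2  h5:2  h6:0  h7:0  h8:0.
Shift D→6, F→2, B→5.
Schedule A@1, D@6, E@1, F@2, B@5, C@4: h1:4  h2:5  h3:5  h4:4  h5:5  h6:5  h7:5  h8:5 — peak 5.
Total AV tech-hours = 38 over 8 hours ⇒ peak ≥ ⌈38/8⌉ = 5, so 5 is optimal.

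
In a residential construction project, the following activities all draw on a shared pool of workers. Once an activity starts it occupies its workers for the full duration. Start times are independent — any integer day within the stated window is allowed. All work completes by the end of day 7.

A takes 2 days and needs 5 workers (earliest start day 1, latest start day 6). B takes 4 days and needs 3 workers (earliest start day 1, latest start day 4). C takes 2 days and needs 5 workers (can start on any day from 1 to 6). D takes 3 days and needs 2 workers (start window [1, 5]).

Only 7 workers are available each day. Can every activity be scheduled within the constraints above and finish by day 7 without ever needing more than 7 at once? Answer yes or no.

The minimum achievable peak is 8; 7 < 8, so no feasible schedule stays within the cap.

no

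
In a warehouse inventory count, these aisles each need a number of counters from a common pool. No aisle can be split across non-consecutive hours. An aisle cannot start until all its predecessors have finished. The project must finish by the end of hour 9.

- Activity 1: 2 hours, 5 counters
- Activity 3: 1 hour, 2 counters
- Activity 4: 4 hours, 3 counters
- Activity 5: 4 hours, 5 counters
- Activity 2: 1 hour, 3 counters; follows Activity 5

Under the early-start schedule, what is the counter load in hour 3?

8

At early start, hour 3 has: Activity 4, Activity 5.
Demand: 3 + 5 = 8.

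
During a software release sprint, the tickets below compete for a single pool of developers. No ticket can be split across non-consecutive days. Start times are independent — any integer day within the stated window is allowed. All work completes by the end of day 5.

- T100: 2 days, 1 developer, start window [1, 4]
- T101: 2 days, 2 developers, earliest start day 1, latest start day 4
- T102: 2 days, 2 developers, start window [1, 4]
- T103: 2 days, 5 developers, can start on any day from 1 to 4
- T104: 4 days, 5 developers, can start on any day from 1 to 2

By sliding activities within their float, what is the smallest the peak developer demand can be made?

Early-start (T100@1, T101@1, T102@1, T103@1, T104@1) gives peak 15: d1:15  d2:15  d3:5  d4:5  d5:0.
Shift T103→3.
Schedule T100@1, T101@1, T102@1, T103@3, T104@1: d1:10  d2:10  d3:10  d4:10  d5:0 — peak 10.

10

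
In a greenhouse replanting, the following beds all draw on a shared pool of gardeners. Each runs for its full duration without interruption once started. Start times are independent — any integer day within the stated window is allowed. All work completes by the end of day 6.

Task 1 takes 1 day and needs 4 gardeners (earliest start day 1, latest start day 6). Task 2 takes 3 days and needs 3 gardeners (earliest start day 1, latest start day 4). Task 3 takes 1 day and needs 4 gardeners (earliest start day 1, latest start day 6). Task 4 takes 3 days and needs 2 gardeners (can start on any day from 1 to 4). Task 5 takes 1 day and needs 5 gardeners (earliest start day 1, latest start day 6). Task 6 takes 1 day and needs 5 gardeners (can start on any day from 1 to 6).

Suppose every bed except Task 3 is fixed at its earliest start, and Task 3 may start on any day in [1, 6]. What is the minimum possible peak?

19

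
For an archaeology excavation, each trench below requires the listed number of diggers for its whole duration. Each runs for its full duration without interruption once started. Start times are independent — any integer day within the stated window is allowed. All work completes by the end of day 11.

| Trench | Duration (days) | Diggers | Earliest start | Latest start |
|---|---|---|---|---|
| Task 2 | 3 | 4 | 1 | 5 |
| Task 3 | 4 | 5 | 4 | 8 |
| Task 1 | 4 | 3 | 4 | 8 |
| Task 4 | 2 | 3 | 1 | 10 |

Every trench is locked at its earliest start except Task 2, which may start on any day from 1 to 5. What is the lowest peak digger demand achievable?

Task 2@1: d1:7  d2:7  d3:4  d4:8  d5:8  d6:8  d7:8  d8:0  d9:0  d10:0  d11:0 → peak 8
Task 2@2: d1:3  d2:7  d3:4  d4:12  d5:8  d6:8  d7:8  d8:0  d9:0  d10:0  d11:0 → peak 12
Task 2@3: d1:3  d2:3  d3:4  d4:12  d5:12  d6:8  d7:8  d8:0  d9:0  d10:0  d11:0 → peak 12
Task 2@4: d1:3  d2:3  d3:0  d4:12  d5:12  d6:12  d7:8  d8:0  d9:0  d10:0  d11:0 → peak 12
Task 2@5: d1:3  d2:3  d3:0  d4:8  d5:12  d6:12  d7:12  d8:0  d9:0  d10:0  d11:0 → peak 12
Best is Task 2@1, peak 8.

8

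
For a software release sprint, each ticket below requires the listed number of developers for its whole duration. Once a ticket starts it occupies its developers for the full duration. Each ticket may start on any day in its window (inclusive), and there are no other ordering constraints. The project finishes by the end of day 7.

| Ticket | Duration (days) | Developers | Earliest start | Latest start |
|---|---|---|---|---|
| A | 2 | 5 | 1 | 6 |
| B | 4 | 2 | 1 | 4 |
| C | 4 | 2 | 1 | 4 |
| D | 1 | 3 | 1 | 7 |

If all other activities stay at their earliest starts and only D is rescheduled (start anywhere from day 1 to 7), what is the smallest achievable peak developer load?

9

D@1: d1:12  d2:9  d3:4  d4:4  d5:0  d6:0  d7:0 → peak 12
D@2: d1:9  d2:12  d3:4  d4:4  d5:0  d6:0  d7:0 → peak 12
D@3: d1:9  d2:9  d3:7  d4:4  d5:0  d6:0  d7:0 → peak 9
D@4: d1:9  d2:9  d3:4  d4:7  d5:0  d6:0  d7:0 → peak 9
D@5: d1:9  d2:9  d3:4  d4:4  d5:3  d6:0  d7:0 → peak 9
D@6: d1:9  d2:9  d3:4  d4:4  d5:0  d6:3  d7:0 → peak 9
D@7: d1:9  d2:9  d3:4  d4:4  d5:0  d6:0  d7:3 → peak 9
Best is D@3, peak 9.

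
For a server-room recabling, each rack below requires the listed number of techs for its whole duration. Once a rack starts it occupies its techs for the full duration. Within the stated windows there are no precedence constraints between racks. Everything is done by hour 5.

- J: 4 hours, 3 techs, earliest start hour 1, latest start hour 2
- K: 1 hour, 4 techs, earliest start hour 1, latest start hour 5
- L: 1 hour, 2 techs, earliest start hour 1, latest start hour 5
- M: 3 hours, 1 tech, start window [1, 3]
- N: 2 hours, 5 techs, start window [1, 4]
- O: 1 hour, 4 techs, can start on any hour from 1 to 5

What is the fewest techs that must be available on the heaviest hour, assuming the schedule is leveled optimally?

Early-start (J@1, K@1, L@1, M@1, N@1, O@1) gives peak 19: h1:19  h2:9  h3:4  h4:3  h5:0.
Shift L→2, N→4, O→3.
Schedule J@1, K@1, L@2, M@1, N@4, O@3: h1:8  h2:6  h3:8  h4:8  h5:5 — peak 8.

8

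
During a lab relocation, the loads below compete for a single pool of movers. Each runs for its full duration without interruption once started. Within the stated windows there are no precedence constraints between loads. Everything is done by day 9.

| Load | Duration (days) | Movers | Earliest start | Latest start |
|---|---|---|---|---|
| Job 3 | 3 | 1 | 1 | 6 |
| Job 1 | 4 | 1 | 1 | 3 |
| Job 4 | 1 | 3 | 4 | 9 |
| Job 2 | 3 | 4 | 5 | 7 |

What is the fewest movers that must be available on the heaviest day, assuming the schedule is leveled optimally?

4

Schedule Job 3@1, Job 1@1, Job 4@4, Job 2@5: d1:2  d2:2  d3:2  d4:4  d5:4  d6:4  d7:4  d8:0  d9:0 — peak 4.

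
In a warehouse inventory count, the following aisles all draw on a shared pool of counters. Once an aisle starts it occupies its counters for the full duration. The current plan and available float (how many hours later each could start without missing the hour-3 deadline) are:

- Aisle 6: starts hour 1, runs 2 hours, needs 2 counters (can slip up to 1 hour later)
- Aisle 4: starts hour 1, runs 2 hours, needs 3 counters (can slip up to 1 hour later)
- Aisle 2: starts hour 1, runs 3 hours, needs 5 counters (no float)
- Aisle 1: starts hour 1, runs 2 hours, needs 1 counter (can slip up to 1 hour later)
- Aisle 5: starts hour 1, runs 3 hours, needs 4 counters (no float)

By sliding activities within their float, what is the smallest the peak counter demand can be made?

Schedule Aisle 6@1, Aisle 4@1, Aisle 2@1, Aisle 1@1, Aisle 5@1: h1:15  h2:15  h3:9 — peak 15.
No arrangement of the 8 feasible schedules does better.

15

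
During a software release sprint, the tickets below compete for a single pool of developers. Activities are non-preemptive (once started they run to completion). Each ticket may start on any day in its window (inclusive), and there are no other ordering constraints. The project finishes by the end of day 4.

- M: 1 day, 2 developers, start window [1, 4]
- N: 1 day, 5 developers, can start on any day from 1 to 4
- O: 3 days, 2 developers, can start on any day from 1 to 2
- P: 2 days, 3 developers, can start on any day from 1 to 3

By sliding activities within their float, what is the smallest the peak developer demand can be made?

5

Early-start (M@1, N@1, O@1, P@1) gives peak 12: d1:12  d2:5  d3:2  d4:0.
Shift N→4, P→2.
Schedule M@1, N@4, O@1, P@2: d1:4  d2:5  d3:5  d4:5 — peak 5.
Total developer-days = 19 over 4 days ⇒ peak ≥ ⌈19/4⌉ = 5, so 5 is optimal.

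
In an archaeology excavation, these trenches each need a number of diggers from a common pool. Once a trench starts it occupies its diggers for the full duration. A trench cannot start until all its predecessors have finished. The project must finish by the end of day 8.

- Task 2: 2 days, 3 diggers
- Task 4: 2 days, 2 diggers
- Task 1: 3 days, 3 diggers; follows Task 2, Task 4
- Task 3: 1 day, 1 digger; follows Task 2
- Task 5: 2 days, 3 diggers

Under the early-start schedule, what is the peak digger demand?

8

Early-start schedule: Task 2@1, Task 4@1, Task 1@3, Task 3@3, Task 5@1.
Load per day: day 1: 8, day 2: 8, day 3: 4, day 4: 3, day 5: 3, day 6: 0, day 7: 0, day 8: 0.
Peak is 8.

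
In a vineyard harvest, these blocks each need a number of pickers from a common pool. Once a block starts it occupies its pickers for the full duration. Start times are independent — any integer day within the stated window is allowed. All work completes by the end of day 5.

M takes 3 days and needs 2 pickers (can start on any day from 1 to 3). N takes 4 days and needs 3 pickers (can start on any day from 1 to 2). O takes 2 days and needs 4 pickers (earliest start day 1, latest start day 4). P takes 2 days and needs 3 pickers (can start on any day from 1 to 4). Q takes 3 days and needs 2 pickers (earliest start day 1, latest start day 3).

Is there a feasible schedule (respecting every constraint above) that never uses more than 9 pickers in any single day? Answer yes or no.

yes

Schedule M@1, N@1, O@1, P@4, Q@3: d1:9  d2:9  d3:7  d4:8  d5:5 — peak 9 ≤ 9.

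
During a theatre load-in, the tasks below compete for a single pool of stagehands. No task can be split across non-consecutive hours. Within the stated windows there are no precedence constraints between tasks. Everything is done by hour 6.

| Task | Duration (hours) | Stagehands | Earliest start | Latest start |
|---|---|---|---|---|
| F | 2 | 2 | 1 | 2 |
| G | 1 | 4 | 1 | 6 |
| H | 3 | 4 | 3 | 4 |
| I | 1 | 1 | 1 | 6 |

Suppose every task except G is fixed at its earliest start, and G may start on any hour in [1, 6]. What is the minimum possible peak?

G@1: h1:7  h2:2  h3:4  h4:4  h5:4  h6:0 → peak 7
G@2: h1:3  h2:6  h3:4  h4:4  h5:4  h6:0 → peak 6
G@3: h1:3  h2:2  h3:8  h4:4  h5:4  h6:0 → peak 8
G@4: h1:3  h2:2  h3:4  h4:8  h5:4  h6:0 → peak 8
G@5: h1:3  h2:2  h3:4  h4:4  h5:8  h6:0 → peak 8
G@6: h1:3  h2:2  h3:4  h4:4  h5:4  h6:4 → peak 4
Best is G@6, peak 4.

4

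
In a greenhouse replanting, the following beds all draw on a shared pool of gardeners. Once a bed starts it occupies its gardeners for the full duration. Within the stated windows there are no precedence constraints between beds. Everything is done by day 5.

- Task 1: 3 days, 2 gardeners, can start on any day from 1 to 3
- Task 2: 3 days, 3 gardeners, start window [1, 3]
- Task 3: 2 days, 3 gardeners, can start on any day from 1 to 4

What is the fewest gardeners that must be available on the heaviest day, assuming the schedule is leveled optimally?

Early-start (Task 1@1, Task 2@1, Task 3@1) gives peak 8: d1:8  d2:8  d3:5  d4:0  d5:0.
Shift Task 3→4.
Schedule Task 1@1, Task 2@1, Task 3@4: d1:5  d2:5  d3:5  d4:3  d5:3 — peak 5.
Total gardener-days = 21 over 5 days ⇒ peak ≥ ⌈21/5⌉ = 5, so 5 is optimal.

5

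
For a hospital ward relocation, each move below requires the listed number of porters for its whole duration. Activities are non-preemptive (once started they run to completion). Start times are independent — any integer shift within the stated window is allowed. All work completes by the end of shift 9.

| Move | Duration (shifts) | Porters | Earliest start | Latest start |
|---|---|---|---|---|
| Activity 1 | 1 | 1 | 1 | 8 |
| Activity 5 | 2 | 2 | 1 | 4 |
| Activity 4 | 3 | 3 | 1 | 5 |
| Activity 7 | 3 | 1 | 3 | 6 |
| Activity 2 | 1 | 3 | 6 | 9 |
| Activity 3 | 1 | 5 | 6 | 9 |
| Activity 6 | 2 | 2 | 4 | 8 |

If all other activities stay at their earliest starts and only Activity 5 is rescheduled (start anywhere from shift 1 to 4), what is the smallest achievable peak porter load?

8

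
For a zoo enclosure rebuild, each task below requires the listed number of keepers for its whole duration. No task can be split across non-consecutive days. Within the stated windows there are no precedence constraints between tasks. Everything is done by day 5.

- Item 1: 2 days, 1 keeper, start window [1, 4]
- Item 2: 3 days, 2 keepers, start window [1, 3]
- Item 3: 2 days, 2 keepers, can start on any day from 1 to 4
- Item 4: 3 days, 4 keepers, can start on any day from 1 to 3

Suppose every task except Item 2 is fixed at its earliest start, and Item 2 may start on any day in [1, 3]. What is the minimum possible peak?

7

Item 2@1: d1:9  d2:9  d3:6  d4:0  d5:0 → peak 9
Item 2@2: d1:7  d2:9  d3:6  d4:2  d5:0 → peak 9
Item 2@3: d1:7  d2:7  d3:6  d4:2  d5:2 → peak 7
Best is Item 2@3, peak 7.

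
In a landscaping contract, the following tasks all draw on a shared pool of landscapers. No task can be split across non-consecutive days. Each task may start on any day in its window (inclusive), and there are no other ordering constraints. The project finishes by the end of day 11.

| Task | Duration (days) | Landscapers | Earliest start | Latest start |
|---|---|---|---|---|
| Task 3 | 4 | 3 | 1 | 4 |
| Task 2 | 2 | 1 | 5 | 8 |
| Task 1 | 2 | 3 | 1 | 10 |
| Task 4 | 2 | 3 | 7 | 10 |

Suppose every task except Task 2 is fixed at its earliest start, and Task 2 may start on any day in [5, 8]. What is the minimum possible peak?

Task 2@5: d1:6  d2:6  d3:3  d4:3  d5:1  d6:1  d7:3  d8:3  d9:0  d10:0  d11:0 → peak 6
Task 2@6: d1:6  d2:6  d3:3  d4:3  d5:0  d6:1  d7:4  d8:3  d9:0  d10:0  d11:0 → peak 6
Task 2@7: d1:6  d2:6  d3:3  d4:3  d5:0  d6:0  d7:4  d8:4  d9:0  d10:0  d11:0 → peak 6
Task 2@8: d1:6  d2:6  d3:3  d4:3  d5:0  d6:0  d7:3  d8:4  d9:1  d10:0  d11:0 → peak 6
Best is Task 2@5, peak 6.

6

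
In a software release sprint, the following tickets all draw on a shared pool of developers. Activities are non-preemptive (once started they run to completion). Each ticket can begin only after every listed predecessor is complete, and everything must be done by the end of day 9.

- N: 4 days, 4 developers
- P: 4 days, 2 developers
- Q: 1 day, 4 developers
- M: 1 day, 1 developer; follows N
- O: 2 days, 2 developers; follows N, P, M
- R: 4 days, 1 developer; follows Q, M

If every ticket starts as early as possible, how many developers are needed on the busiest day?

Early-start schedule: N@1, P@1, Q@1, M@5, O@6, R@6.
Load per day: day 1: 10, day 2: 6, day 3: 6, day 4: 6, day 5: 1, day 6: 3, day 7: 3, day 8: 1, day 9: 1.
Peak is 10.

10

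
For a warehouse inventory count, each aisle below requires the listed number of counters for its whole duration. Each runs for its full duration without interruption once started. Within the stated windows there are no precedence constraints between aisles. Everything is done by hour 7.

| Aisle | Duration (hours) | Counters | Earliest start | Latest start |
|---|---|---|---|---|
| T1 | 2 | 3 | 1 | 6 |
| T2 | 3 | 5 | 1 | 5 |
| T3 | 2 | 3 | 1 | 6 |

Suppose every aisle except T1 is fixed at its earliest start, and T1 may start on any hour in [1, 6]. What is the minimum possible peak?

T1@1: h1:11  h2:11  h3:5  h4:0  h5:0  h6:0  h7:0 → peak 11
T1@2: h1:8  h2:11  h3:8  h4:0  h5:0  h6:0  h7:0 → peak 11
T1@3: h1:8  h2:8  h3:8  h4:3  h5:0  h6:0  h7:0 → peak 8
T1@4: h1:8  h2:8  h3:5  h4:3  h5:3  h6:0  h7:0 → peak 8
T1@5: h1:8  h2:8  h3:5  h4:0  h5:3  h6:3  h7:0 → peak 8
T1@6: h1:8  h2:8  h3:5  h4:0  h5:0  h6:3  h7:3 → peak 8
Best is T1@3, peak 8.

8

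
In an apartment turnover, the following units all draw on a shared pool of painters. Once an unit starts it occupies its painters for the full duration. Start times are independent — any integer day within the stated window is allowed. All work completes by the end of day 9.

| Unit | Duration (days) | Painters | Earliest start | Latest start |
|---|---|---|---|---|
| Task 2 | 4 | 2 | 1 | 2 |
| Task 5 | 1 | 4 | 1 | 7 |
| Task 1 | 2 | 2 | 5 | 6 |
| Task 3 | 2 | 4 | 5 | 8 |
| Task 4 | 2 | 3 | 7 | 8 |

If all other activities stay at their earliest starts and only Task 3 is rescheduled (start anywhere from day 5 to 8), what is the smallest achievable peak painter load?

6

Task 3@5: d1:6  d2:2  d3:2  d4:2  d5:6  d6:6  d7:3  d8:3  d9:0 → peak 6
Task 3@6: d1:6  d2:2  d3:2  d4:2  d5:2  d6:6  d7:7  d8:3  d9:0 → peak 7
Task 3@7: d1:6  d2:2  d3:2  d4:2  d5:2  d6:2  d7:7  d8:7  d9:0 → peak 7
Task 3@8: d1:6  d2:2  d3:2  d4:2  d5:2  d6:2  d7:3  d8:7  d9:4 → peak 7
Best is Task 3@5, peak 6.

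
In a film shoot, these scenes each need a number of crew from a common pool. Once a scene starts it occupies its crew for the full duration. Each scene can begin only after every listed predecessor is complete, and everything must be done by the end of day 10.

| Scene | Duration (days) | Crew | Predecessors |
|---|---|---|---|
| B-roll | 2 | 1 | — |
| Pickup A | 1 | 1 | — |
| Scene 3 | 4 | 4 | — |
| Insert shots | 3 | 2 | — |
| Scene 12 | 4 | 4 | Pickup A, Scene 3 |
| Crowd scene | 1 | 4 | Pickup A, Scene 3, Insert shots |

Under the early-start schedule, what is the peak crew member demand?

Early-start schedule: B-roll@1, Pickup A@1, Scene 3@1, Insert shots@1, Scene 12@5, Crowd scene@5.
Load per day: day 1: 8, day 2: 7, day 3: 6, day 4: 4, day 5: 8, day 6: 4, day 7: 4, day 8: 4, day 9: 0, day 10: 0.
Peak is 8.

8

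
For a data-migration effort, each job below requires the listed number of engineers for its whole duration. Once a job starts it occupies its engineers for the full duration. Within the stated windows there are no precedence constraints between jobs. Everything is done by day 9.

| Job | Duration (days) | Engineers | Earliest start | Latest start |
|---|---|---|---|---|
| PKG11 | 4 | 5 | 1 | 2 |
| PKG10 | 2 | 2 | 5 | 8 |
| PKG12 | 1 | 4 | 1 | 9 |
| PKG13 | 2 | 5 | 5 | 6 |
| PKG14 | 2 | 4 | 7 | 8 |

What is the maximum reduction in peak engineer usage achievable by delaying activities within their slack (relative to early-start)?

Early-start peak: d1:9  d2:5  d3:5  d4:5  d5:7  d6:7  d7:4  d8:4  d9:0 ⇒ 9.
Leveled (PKG11@1, PKG10@7, PKG12@7, PKG13@5, PKG14@8): d1:5  d2:5  d3:5  d4:5  d5:5  d6:5  d7:6  d8:6  d9:4 ⇒ 6.
Reduction 9 − 6 = 3.

3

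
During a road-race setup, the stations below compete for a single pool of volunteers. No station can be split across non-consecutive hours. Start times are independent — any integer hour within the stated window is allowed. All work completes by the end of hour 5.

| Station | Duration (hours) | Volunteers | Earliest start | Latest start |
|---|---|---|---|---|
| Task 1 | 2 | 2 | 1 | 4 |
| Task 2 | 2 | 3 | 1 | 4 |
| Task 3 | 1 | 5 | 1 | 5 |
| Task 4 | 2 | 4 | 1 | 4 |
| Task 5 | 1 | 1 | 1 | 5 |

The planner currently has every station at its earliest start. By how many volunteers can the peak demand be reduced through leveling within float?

Early-start peak: h1:15  h2:9  h3:0  h4:0  h5:0 ⇒ 15.
Leveled (Task 1@1, Task 2@1, Task 3@3, Task 4@4, Task 5@4): h1:5  h2:5  h3:5  h4:5  h5:4 ⇒ 5.
Reduction 15 − 5 = 10.

10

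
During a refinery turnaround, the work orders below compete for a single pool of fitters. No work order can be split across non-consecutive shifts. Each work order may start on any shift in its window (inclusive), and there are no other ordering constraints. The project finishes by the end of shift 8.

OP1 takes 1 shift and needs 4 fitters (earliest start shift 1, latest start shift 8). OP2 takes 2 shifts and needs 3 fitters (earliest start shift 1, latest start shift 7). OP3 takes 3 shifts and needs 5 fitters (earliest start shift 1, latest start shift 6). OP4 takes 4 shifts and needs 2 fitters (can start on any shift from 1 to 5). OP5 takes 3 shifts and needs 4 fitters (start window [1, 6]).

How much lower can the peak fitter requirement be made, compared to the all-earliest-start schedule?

Early-start peak: s1:18  s2:14  s3:11  s4:2  s5:0  s6:0  s7:0  s8:0 ⇒ 18.
Leveled (OP1@1, OP2@1, OP3@3, OP4@2, OP5@6): s1:7  s2:5  s3:7  s4:7  s5:7  s6:4  s7:4  s8:4 ⇒ 7.
Reduction 18 − 7 = 11.

11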